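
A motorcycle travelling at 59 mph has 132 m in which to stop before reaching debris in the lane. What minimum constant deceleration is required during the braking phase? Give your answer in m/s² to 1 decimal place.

Required deceleration ≈ 2.6 m/s²

59 mph × 0.44704 = 26.3754 m/s.
v² = 2a·d ⇒ a = v²/(2d) = 26.3754² / (2 × 132.000) = 695.662 / 264.000 = 2.6351 m/s².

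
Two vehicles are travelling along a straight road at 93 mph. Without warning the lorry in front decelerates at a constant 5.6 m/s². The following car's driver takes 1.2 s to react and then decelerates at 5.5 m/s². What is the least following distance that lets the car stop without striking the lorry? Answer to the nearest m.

93 mph × 0.44704 = 41.5747 m/s.
Leader travels v²/(2a_L) = 1728.456 / 11.200 = 154.326 m before stopping.
Follower covers v·t_r = 41.5747 × 1.2 = 49.890 m while reacting, then v²/(2a_F) = 1728.456 / 11.000 = 157.132 m while braking, for a total of 49.890 + 157.132 = 207.022 m.
Since a_F ≤ a_L and the follower starts braking later, the follower is never slower than the leader, so the closest approach is when both have stopped.
Minimum gap = 207.022 − 154.326 = 52.696 m.

Minimum gap ≈ 53 m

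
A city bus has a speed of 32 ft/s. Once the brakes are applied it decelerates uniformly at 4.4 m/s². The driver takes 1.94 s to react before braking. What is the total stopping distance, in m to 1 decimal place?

Total stopping distance ≈ 29.7 m

32 ft/s × 0.3048 = 9.7536 m/s.
Reaction distance = v·t_r = 9.7536 × 1.94 = 18.922 m.
Braking distance = v²/(2a) = 9.7536² / (2 × 4.400) = 95.133 / 8.800 = 10.811 m.
Total = 18.922 + 10.811 = 29.733 m.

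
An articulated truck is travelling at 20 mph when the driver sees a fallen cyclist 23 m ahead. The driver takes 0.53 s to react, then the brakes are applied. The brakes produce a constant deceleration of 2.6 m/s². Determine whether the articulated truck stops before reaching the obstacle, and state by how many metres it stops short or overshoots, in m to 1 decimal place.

Yes — it stops 2.9 m short of the obstacle

20 mph × 0.44704 = 8.9408 m/s.
Reaction distance = 8.9408 × 0.53 = 4.739 m.
Braking distance = v²/(2a) = 79.938 / 5.200 = 15.373 m.
Total stopping distance = 4.739 + 15.373 = 20.112 m, vs 23 m available — it stops with 23 − 20.112 = 2.888 m to spare.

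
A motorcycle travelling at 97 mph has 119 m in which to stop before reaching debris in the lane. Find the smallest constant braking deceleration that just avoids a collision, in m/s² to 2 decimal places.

97 mph × 0.44704 = 43.3629 m/s.
v² = 2a·d ⇒ a = v²/(2d) = 43.3629² / (2 × 119.000) = 1880.341 / 238.000 = 7.9006 m/s².

Required deceleration ≈ 7.90 m/s²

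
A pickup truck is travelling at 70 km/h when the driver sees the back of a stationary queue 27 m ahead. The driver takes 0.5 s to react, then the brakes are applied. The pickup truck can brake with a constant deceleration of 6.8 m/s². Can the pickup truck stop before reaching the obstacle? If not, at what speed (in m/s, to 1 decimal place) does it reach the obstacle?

70 km/h ÷ 3.6 = 19.4444 m/s.
Reaction distance = 19.4444 × 0.5 = 9.722 m.
Braking distance needed to stop: v²/(2a) = 378.085 / 13.600 = 27.800 m, so total needed = 9.722 + 27.800 = 37.522 m > 27 m — it cannot stop.
Distance remaining when braking begins: 27 − 9.722 = 17.278 m.
v² = v₀² − 2a·d = 378.085 − 2 × 6.800 × 17.278 = 143.104 m²/s².
v = √143.104 = 11.963 m/s.

No — it strikes the obstacle at 12.0 m/s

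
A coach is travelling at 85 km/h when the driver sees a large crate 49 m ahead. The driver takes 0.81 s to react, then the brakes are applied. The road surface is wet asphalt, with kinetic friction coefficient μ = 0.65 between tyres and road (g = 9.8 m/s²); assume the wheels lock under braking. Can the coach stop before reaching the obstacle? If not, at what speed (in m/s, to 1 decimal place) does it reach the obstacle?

No — it strikes the obstacle at 13.3 m/s

85 km/h ÷ 3.6 = 23.6111 m/s.
a = μg = 0.65 × 9.8 = 6.370 m/s².
Reaction distance = 23.6111 × 0.81 = 19.125 m.
Braking distance needed to stop: v²/(2a) = 557.484 / 12.740 = 43.759 m, so total needed = 19.125 + 43.759 = 62.884 m > 49 m — it cannot stop.
Distance remaining when braking begins: 49 − 19.125 = 29.875 m.
v² = v₀² − 2a·d = 557.484 − 2 × 6.370 × 29.875 = 176.877 m²/s².
v = √176.877 = 13.300 m/s.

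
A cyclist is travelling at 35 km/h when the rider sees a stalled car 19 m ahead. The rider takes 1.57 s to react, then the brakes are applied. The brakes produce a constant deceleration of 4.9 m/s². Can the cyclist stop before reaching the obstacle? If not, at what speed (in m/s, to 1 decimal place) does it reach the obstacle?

35 km/h ÷ 3.6 = 9.7222 m/s.
Reaction distance = 9.7222 × 1.57 = 15.264 m.
Braking distance needed to stop: v²/(2a) = 94.521 / 9.800 = 9.645 m, so total needed = 15.264 + 9.645 = 24.909 m > 19 m — it cannot stop.
Distance remaining when braking begins: 19 − 15.264 = 3.736 m.
v² = v₀² − 2a·d = 94.521 − 2 × 4.900 × 3.736 = 57.908 m²/s².
v = √57.908 = 7.610 m/s.

No — it strikes the obstacle at 7.6 m/s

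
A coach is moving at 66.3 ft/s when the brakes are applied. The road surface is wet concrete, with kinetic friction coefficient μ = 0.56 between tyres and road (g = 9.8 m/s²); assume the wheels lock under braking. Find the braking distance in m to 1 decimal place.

Braking distance ≈ 37.2 m

66.3 ft/s × 0.3048 = 20.2082 m/s.
a = μg = 0.56 × 9.8 = 5.488 m/s².
Braking distance = v²/(2a) = 20.2082² / (2 × 5.488) = 408.371 / 10.976 = 37.206 m.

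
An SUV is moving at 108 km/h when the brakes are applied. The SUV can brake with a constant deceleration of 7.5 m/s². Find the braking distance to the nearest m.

Braking distance ≈ 60 m

108 km/h ÷ 3.6 = 30.0000 m/s.
Braking distance = v²/(2a) = 30.0000² / (2 × 7.500) = 900.000 / 15.000 = 60.000 m.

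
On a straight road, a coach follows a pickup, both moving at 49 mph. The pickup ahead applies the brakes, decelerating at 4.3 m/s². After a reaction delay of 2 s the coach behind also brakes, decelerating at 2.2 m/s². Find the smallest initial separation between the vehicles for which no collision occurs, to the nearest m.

49 mph × 0.44704 = 21.9050 m/s.
Leader travels v²/(2a_L) = 479.829 / 8.600 = 55.794 m before stopping.
Follower covers v·t_r = 21.9050 × 2 = 43.810 m while reacting, then v²/(2a_F) = 479.829 / 4.400 = 109.052 m while braking, for a total of 43.810 + 109.052 = 152.862 m.
Since a_F ≤ a_L and the follower starts braking later, the follower is never slower than the leader, so the closest approach is when both have stopped.
Minimum gap = 152.862 − 55.794 = 97.068 m.

Minimum gap ≈ 97 m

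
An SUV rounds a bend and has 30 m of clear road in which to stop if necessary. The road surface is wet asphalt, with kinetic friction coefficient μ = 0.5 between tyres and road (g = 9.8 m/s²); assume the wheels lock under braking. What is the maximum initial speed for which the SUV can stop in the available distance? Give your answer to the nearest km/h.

a = μg = 0.5 × 9.8 = 4.900 m/s².
v²/(2a) = d ⇒ v = √(2 × 4.900 × 30) = √294.00 = 17.1464 m/s.
17.1464 m/s × 3.6 = 61.727 km/h.

Maximum speed ≈ 62 km/h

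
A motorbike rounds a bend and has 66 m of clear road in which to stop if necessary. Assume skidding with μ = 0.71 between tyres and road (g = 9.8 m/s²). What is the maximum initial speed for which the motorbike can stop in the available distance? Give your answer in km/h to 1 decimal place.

a = μg = 0.71 × 9.8 = 6.958 m/s².
v²/(2a) = d ⇒ v = √(2 × 6.958 × 66) = √918.46 = 30.3061 m/s.
30.3061 m/s × 3.6 = 109.102 km/h.

Maximum speed ≈ 109.1 km/h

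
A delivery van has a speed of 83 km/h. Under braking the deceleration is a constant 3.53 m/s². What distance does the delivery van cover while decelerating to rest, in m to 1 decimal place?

83 km/h ÷ 3.6 = 23.0556 m/s.
Braking distance = v²/(2a) = 23.0556² / (2 × 3.530) = 531.561 / 7.060 = 75.292 m.

Braking distance ≈ 75.3 m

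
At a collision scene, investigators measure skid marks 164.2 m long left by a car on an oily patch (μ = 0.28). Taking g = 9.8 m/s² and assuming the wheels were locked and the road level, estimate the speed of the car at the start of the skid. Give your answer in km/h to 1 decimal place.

Deceleration a = μg = 0.28 × 9.8 = 2.744 m/s².
v = √(2a·d) = √(2 × 2.744 × 164.2) = √901.130 = 30.0188 m/s.
= 30.0188 × 3.6 = 108.068 km/h.

Initial speed ≈ 108.1 km/h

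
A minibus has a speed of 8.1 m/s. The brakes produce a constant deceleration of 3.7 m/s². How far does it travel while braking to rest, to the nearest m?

Braking distance ≈ 9 m

Braking distance = v²/(2a) = 8.1000² / (2 × 3.700) = 65.610 / 7.400 = 8.866 m.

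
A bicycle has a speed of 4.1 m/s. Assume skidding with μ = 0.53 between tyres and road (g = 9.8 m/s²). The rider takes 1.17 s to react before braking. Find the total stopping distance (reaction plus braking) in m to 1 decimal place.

Total stopping distance ≈ 6.4 m

a = μg = 0.53 × 9.8 = 5.194 m/s².
Reaction distance = v·t_r = 4.1000 × 1.17 = 4.797 m.
Braking distance = v²/(2a) = 4.1000² / (2 × 5.194) = 16.810 / 10.388 = 1.618 m.
Total = 4.797 + 1.618 = 6.415 m.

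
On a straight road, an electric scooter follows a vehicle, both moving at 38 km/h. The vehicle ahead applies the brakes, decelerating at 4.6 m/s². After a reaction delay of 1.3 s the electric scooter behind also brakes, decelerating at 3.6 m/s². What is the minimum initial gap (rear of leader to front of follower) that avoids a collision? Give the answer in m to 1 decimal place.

38 km/h ÷ 3.6 = 10.5556 m/s.
Leader travels v²/(2a_L) = 111.421 / 9.200 = 12.111 m before stopping.
Follower covers v·t_r = 10.5556 × 1.3 = 13.722 m while reacting, then v²/(2a_F) = 111.421 / 7.200 = 15.475 m while braking, for a total of 13.722 + 15.475 = 29.197 m.
Since a_F ≤ a_L and the follower starts braking later, the follower is never slower than the leader, so the closest approach is when both have stopped.
Minimum gap = 29.197 − 12.111 = 17.086 m.

Minimum gap ≈ 17.1 m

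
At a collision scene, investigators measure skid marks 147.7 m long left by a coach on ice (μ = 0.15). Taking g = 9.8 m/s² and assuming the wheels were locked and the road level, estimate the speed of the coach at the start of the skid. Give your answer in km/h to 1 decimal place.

Deceleration a = μg = 0.15 × 9.8 = 1.470 m/s².
v = √(2a·d) = √(2 × 1.470 × 147.7) = √434.238 = 20.8384 m/s.
= 20.8384 × 3.6 = 75.018 km/h.

Initial speed ≈ 75.0 km/h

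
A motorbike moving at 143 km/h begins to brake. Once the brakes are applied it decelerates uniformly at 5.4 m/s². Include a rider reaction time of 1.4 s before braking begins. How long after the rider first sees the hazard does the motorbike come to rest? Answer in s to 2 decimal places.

Total time ≈ 8.76 s

143 km/h ÷ 3.6 = 39.7222 m/s.
Braking time = v/a = 39.7222 / 5.400 = 7.356 s.
Total = 1.4 + 7.356 = 8.756 s.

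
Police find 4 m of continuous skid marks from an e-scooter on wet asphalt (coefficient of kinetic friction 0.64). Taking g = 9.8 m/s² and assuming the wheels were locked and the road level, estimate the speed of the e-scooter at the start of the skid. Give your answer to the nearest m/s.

Deceleration a = μg = 0.64 × 9.8 = 6.272 m/s².
v = √(2a·d) = √(2 × 6.272 × 4) = √50.176 = 7.0835 m/s.

Initial speed ≈ 7 m/s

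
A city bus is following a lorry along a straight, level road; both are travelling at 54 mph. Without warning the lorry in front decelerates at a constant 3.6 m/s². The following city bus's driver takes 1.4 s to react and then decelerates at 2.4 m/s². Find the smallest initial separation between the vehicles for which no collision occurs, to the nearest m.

Minimum gap ≈ 74 m

54 mph × 0.44704 = 24.1402 m/s.
Leader travels v²/(2a_L) = 582.749 / 7.200 = 80.937 m before stopping.
Follower covers v·t_r = 24.1402 × 1.4 = 33.796 m while reacting, then v²/(2a_F) = 582.749 / 4.800 = 121.406 m while braking, for a total of 33.796 + 121.406 = 155.202 m.
Since a_F ≤ a_L and the follower starts braking later, the follower is never slower than the leader, so the closest approach is when both have stopped.
Minimum gap = 155.202 − 80.937 = 74.265 m.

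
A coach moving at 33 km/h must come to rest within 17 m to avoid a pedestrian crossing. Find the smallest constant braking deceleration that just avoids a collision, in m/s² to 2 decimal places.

33 km/h ÷ 3.6 = 9.1667 m/s.
v² = 2a·d ⇒ a = v²/(2d) = 9.1667² / (2 × 17.000) = 84.028 / 34.000 = 2.4714 m/s².

Required deceleration ≈ 2.47 m/s²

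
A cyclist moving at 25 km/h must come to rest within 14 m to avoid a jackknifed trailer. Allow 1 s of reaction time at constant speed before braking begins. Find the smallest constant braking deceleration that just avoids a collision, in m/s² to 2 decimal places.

Required deceleration ≈ 3.42 m/s²

25 km/h ÷ 3.6 = 6.9444 m/s.
Distance covered during reaction = 6.9444 × 1 = 6.944 m.
Distance available for braking: 14 − 6.944 = 7.056 m.
v² = 2a·d ⇒ a = v²/(2d) = 6.9444² / (2 × 7.056) = 48.225 / 14.112 = 3.4173 m/s².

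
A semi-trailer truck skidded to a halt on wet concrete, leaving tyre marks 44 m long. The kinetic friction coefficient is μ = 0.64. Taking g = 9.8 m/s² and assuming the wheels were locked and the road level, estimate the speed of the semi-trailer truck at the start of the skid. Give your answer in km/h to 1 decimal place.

Initial speed ≈ 84.6 km/h

Deceleration a = μg = 0.64 × 9.8 = 6.272 m/s².
v = √(2a·d) = √(2 × 6.272 × 44) = √551.936 = 23.4933 m/s.
= 23.4933 × 3.6 = 84.576 km/h.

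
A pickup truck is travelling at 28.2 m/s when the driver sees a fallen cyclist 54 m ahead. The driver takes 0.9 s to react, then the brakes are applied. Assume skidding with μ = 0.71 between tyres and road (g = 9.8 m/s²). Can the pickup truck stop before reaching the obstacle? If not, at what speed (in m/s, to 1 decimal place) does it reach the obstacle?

No — it strikes the obstacle at 19.9 m/s

a = μg = 0.71 × 9.8 = 6.958 m/s².
Reaction distance = 28.2000 × 0.9 = 25.380 m.
Braking distance needed to stop: v²/(2a) = 795.240 / 13.916 = 57.146 m, so total needed = 25.380 + 57.146 = 82.526 m > 54 m — it cannot stop.
Distance remaining when braking begins: 54 − 25.380 = 28.620 m.
v² = v₀² − 2a·d = 795.240 − 2 × 6.958 × 28.620 = 396.964 m²/s².
v = √396.964 = 19.924 m/s.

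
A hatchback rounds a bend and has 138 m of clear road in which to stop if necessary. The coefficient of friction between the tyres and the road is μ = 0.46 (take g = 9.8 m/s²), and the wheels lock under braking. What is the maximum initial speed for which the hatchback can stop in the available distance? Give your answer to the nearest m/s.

a = μg = 0.46 × 9.8 = 4.508 m/s².
v²/(2a) = d ⇒ v = √(2 × 4.508 × 138) = √1244.21 = 35.2734 m/s.

Maximum speed ≈ 35 m/s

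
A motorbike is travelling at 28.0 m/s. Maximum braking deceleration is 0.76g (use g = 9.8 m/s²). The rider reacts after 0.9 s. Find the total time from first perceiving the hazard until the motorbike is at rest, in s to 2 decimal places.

a = 0.76 × 9.8 = 7.448 m/s².
Braking time = v/a = 28.0000 / 7.448 = 3.759 s.
Total = 0.9 + 3.759 = 4.659 s.

Total time ≈ 4.66 s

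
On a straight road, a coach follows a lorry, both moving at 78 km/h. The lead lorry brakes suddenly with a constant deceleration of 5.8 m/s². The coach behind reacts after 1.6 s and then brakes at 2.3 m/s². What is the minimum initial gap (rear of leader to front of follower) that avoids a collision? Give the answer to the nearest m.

Minimum gap ≈ 96 m

78 km/h ÷ 3.6 = 21.6667 m/s.
Leader travels v²/(2a_L) = 469.446 / 11.600 = 40.469 m before stopping.
Follower covers v·t_r = 21.6667 × 1.6 = 34.667 m while reacting, then v²/(2a_F) = 469.446 / 4.600 = 102.053 m while braking, for a total of 34.667 + 102.053 = 136.720 m.
Since a_F ≤ a_L and the follower starts braking later, the follower is never slower than the leader, so the closest approach is when both have stopped.
Minimum gap = 136.720 − 40.469 = 96.251 m.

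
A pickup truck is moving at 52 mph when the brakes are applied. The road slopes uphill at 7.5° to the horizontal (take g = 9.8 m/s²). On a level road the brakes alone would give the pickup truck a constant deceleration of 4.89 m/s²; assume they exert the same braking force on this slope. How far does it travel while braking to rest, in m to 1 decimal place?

52 mph × 0.44704 = 23.2461 m/s.
Gravity along the uphill slope adds to the braking deceleration: a_eff = 4.890 + 9.8·sin 7.5° = 4.890 + 1.279 = 6.169 m/s².
Braking distance = v²/(2a) = 23.2461² / (2 × 6.169) = 540.381 / 12.338 = 43.798 m.

Braking distance ≈ 43.8 m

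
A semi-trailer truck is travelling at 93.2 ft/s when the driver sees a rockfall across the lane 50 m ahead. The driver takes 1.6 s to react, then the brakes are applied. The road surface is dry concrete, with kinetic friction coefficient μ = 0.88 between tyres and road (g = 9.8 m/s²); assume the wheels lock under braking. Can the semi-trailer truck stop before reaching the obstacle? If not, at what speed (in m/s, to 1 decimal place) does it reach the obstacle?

93.2 ft/s × 0.3048 = 28.4074 m/s.
a = μg = 0.88 × 9.8 = 8.624 m/s².
Reaction distance = 28.4074 × 1.6 = 45.452 m.
Braking distance needed to stop: v²/(2a) = 806.980 / 17.248 = 46.787 m, so total needed = 45.452 + 46.787 = 92.239 m > 50 m — it cannot stop.
Distance remaining when braking begins: 50 − 45.452 = 4.548 m.
v² = v₀² − 2a·d = 806.980 − 2 × 8.624 × 4.548 = 728.536 m²/s².
v = √728.536 = 26.991 m/s.

No — it strikes the obstacle at 27.0 m/s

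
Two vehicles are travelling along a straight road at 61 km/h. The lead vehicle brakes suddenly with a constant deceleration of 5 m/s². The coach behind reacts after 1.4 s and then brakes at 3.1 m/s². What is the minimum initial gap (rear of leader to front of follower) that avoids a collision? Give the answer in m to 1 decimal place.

61 km/h ÷ 3.6 = 16.9444 m/s.
Leader travels v²/(2a_L) = 287.113 / 10.000 = 28.711 m before stopping.
Follower covers v·t_r = 16.9444 × 1.4 = 23.722 m while reacting, then v²/(2a_F) = 287.113 / 6.200 = 46.309 m while braking, for a total of 23.722 + 46.309 = 70.031 m.
Since a_F ≤ a_L and the follower starts braking later, the follower is never slower than the leader, so the closest approach is when both have stopped.
Minimum gap = 70.031 − 28.711 = 41.320 m.

Minimum gap ≈ 41.3 m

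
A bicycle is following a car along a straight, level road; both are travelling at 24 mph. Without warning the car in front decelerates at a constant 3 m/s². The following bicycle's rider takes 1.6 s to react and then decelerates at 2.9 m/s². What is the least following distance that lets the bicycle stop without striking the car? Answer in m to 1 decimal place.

24 mph × 0.44704 = 10.7290 m/s.
Leader travels v²/(2a_L) = 115.111 / 6.000 = 19.185 m before stopping.
Follower covers v·t_r = 10.7290 × 1.6 = 17.166 m while reacting, then v²/(2a_F) = 115.111 / 5.800 = 19.847 m while braking, for a total of 17.166 + 19.847 = 37.013 m.
Since a_F ≤ a_L and the follower starts braking later, the follower is never slower than the leader, so the closest approach is when both have stopped.
Minimum gap = 37.013 − 19.185 = 17.828 m.

Minimum gap ≈ 17.8 m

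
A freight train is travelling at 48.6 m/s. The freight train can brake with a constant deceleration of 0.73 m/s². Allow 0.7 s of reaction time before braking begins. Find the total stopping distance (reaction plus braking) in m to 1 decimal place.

Total stopping distance ≈ 1651.8 m

Reaction distance = v·t_r = 48.6000 × 0.7 = 34.020 m.
Braking distance = v²/(2a) = 48.6000² / (2 × 0.730) = 2361.960 / 1.460 = 1617.781 m.
Total = 34.020 + 1617.781 = 1651.801 m.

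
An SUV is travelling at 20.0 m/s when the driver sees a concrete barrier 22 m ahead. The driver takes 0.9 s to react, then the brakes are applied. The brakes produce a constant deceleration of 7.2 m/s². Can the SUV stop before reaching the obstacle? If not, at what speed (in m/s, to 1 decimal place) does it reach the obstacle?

No — it strikes the obstacle at 18.5 m/s

Reaction distance = 20.0000 × 0.9 = 18.000 m.
Braking distance needed to stop: v²/(2a) = 400.000 / 14.400 = 27.778 m, so total needed = 18.000 + 27.778 = 45.778 m > 22 m — it cannot stop.
Distance remaining when braking begins: 22 − 18.000 = 4.000 m.
v² = v₀² − 2a·d = 400.000 − 2 × 7.200 × 4.000 = 342.400 m²/s².
v = √342.400 = 18.504 m/s.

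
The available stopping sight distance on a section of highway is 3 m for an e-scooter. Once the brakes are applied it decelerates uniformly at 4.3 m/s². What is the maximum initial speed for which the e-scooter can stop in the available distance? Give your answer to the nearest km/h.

Maximum speed ≈ 18 km/h

v²/(2a) = d ⇒ v = √(2 × 4.300 × 3) = √25.80 = 5.0794 m/s.
5.0794 m/s × 3.6 = 18.286 km/h.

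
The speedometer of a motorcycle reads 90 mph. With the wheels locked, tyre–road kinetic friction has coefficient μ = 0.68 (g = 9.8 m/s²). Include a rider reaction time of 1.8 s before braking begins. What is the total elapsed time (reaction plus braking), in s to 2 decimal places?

Total time ≈ 7.84 s

90 mph × 0.44704 = 40.2336 m/s.
a = μg = 0.68 × 9.8 = 6.664 m/s².
Braking time = v/a = 40.2336 / 6.664 = 6.037 s.
Total = 1.8 + 6.037 = 7.837 s.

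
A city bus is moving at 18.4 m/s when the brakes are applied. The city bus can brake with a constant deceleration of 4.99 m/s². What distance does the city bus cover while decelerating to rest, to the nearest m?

Braking distance = v²/(2a) = 18.4000² / (2 × 4.990) = 338.560 / 9.980 = 33.924 m.

Braking distance ≈ 34 m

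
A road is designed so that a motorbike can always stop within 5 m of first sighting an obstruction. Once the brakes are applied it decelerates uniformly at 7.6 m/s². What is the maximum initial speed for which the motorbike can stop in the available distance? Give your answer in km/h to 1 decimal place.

v²/(2a) = d ⇒ v = √(2 × 7.600 × 5) = √76.00 = 8.7178 m/s.
8.7178 m/s × 3.6 = 31.384 km/h.

Maximum speed ≈ 31.4 km/h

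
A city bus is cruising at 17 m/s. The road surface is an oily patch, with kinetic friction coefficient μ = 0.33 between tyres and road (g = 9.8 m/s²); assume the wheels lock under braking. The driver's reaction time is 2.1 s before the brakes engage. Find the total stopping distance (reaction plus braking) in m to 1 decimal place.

a = μg = 0.33 × 9.8 = 3.234 m/s².
Reaction distance = v·t_r = 17.0000 × 2.1 = 35.700 m.
Braking distance = v²/(2a) = 17.0000² / (2 × 3.234) = 289.000 / 6.468 = 44.682 m.
Total = 35.700 + 44.682 = 80.382 m.

Total stopping distance ≈ 80.4 m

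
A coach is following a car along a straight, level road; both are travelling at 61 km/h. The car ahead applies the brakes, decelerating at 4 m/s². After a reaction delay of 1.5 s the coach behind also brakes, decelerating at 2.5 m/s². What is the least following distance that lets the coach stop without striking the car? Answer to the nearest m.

Minimum gap ≈ 47 m

61 km/h ÷ 3.6 = 16.9444 m/s.
Leader travels v²/(2a_L) = 287.113 / 8.000 = 35.889 m before stopping.
Follower covers v·t_r = 16.9444 × 1.5 = 25.417 m while reacting, then v²/(2a_F) = 287.113 / 5.000 = 57.423 m while braking, for a total of 25.417 + 57.423 = 82.840 m.
Since a_F ≤ a_L and the follower starts braking later, the follower is never slower than the leader, so the closest approach is when both have stopped.
Minimum gap = 82.840 − 35.889 = 46.951 m.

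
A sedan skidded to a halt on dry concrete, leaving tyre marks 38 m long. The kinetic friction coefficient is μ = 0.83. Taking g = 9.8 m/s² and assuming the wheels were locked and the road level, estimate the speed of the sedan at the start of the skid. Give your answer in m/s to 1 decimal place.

Deceleration a = μg = 0.83 × 9.8 = 8.134 m/s².
v = √(2a·d) = √(2 × 8.134 × 38) = √618.184 = 24.8633 m/s.

Initial speed ≈ 24.9 m/s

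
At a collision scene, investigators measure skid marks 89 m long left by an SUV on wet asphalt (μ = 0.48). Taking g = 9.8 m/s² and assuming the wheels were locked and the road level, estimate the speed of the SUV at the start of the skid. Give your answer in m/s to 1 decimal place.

Deceleration a = μg = 0.48 × 9.8 = 4.704 m/s².
v = √(2a·d) = √(2 × 4.704 × 89) = √837.312 = 28.9363 m/s.

Initial speed ≈ 28.9 m/s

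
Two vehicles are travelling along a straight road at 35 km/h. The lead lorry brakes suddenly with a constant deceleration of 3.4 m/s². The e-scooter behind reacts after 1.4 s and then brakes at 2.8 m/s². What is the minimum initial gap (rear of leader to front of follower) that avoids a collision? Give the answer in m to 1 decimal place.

35 km/h ÷ 3.6 = 9.7222 m/s.
Leader travels v²/(2a_L) = 94.521 / 6.800 = 13.900 m before stopping.
Follower covers v·t_r = 9.7222 × 1.4 = 13.611 m while reacting, then v²/(2a_F) = 94.521 / 5.600 = 16.879 m while braking, for a total of 13.611 + 16.879 = 30.490 m.
Since a_F ≤ a_L and the follower starts braking later, the follower is never slower than the leader, so the closest approach is when both have stopped.
Minimum gap = 30.490 − 13.900 = 16.590 m.

Minimum gap ≈ 16.6 m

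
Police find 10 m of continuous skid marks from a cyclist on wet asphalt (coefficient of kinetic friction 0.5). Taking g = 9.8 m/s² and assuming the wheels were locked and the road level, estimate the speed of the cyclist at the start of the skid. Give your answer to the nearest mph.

Initial speed ≈ 22 mph

Deceleration a = μg = 0.5 × 9.8 = 4.900 m/s².
v = √(2a·d) = √(2 × 4.900 × 10) = √98.000 = 9.8995 m/s.
= 9.8995 ÷ 0.44704 = 22.145 mph.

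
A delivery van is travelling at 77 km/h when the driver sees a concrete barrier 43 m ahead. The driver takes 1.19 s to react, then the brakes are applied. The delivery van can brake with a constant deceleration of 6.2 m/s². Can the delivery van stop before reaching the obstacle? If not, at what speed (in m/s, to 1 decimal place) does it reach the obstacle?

77 km/h ÷ 3.6 = 21.3889 m/s.
Reaction distance = 21.3889 × 1.19 = 25.453 m.
Braking distance needed to stop: v²/(2a) = 457.485 / 12.400 = 36.894 m, so total needed = 25.453 + 36.894 = 62.347 m > 43 m — it cannot stop.
Distance remaining when braking begins: 43 − 25.453 = 17.547 m.
v² = v₀² − 2a·d = 457.485 − 2 × 6.200 × 17.547 = 239.902 m²/s².
v = √239.902 = 15.489 m/s.

No — it strikes the obstacle at 15.5 m/s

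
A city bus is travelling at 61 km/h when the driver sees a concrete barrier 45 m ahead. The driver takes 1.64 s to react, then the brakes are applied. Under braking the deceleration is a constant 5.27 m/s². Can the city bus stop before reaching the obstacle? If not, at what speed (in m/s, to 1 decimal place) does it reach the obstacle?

61 km/h ÷ 3.6 = 16.9444 m/s.
Reaction distance = 16.9444 × 1.64 = 27.789 m.
Braking distance needed to stop: v²/(2a) = 287.113 / 10.540 = 27.240 m, so total needed = 27.789 + 27.240 = 55.029 m > 45 m — it cannot stop.
Distance remaining when braking begins: 45 − 27.789 = 17.211 m.
v² = v₀² − 2a·d = 287.113 − 2 × 5.270 × 17.211 = 105.709 m²/s².
v = √105.709 = 10.281 m/s.

No — it strikes the obstacle at 10.3 m/s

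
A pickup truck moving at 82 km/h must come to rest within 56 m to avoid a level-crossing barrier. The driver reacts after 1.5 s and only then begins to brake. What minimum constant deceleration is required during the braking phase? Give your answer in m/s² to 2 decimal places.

82 km/h ÷ 3.6 = 22.7778 m/s.
Distance covered during reaction = 22.7778 × 1.5 = 34.167 m.
Distance available for braking: 56 − 34.167 = 21.833 m.
v² = 2a·d ⇒ a = v²/(2d) = 22.7778² / (2 × 21.833) = 518.828 / 43.666 = 11.8817 m/s².

Required deceleration ≈ 11.88 m/s²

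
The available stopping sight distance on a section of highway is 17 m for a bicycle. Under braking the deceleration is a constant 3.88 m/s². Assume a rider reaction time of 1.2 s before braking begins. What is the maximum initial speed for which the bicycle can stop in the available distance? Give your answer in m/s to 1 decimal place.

Maximum speed ≈ 7.7 m/s

Stopping distance: v·t_r + v²/(2a) = 17 with t_r = 1.2 s and a = 3.880 m/s².
So v² + 9.312 v − 131.92 = 0.
Positive root: v = −a·t_r + √((a·t_r)² + 2a·d) = −4.656 + √(21.678 + 131.92) = 7.7375 m/s.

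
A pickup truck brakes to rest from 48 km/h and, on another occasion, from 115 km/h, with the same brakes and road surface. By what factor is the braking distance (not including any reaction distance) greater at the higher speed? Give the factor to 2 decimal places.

Factor ≈ 5.74

Braking distance d = v²/(2a), so with a fixed, d ∝ v².
Factor = (115/48)² = 2.3958² = 5.7399.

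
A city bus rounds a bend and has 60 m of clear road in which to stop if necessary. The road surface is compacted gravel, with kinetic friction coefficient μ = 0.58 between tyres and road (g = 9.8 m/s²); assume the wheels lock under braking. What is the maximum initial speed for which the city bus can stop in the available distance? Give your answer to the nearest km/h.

Maximum speed ≈ 94 km/h

a = μg = 0.58 × 9.8 = 5.684 m/s².
v²/(2a) = d ⇒ v = √(2 × 5.684 × 60) = √682.08 = 26.1167 m/s.
26.1167 m/s × 3.6 = 94.020 km/h.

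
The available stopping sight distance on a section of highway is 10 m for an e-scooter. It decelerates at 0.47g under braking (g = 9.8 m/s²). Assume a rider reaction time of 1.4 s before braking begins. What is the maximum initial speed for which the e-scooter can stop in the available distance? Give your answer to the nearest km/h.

Maximum speed ≈ 18 km/h

a = 0.47 × 9.8 = 4.606 m/s².
Stopping distance: v·t_r + v²/(2a) = 10 with t_r = 1.4 s and a = 4.606 m/s².
So v² + 12.897 v − 92.12 = 0.
Positive root: v = −a·t_r + √((a·t_r)² + 2a·d) = −6.448 + √(41.577 + 92.12) = 5.1147 m/s.
5.1147 m/s × 3.6 = 18.413 km/h.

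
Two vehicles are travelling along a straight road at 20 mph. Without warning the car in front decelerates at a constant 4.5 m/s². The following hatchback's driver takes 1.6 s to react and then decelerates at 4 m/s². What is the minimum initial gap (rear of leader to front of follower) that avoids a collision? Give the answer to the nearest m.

20 mph × 0.44704 = 8.9408 m/s.
Leader travels v²/(2a_L) = 79.938 / 9.000 = 8.882 m before stopping.
Follower covers v·t_r = 8.9408 × 1.6 = 14.305 m while reacting, then v²/(2a_F) = 79.938 / 8.000 = 9.992 m while braking, for a total of 14.305 + 9.992 = 24.297 m.
Since a_F ≤ a_L and the follower starts braking later, the follower is never slower than the leader, so the closest approach is when both have stopped.
Minimum gap = 24.297 − 8.882 = 15.415 m.

Minimum gap ≈ 15 m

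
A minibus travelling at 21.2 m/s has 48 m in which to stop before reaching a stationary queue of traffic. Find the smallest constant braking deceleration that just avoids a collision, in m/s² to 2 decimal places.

v² = 2a·d ⇒ a = v²/(2d) = 21.2000² / (2 × 48.000) = 449.440 / 96.000 = 4.6817 m/s².

Required deceleration ≈ 4.68 m/s²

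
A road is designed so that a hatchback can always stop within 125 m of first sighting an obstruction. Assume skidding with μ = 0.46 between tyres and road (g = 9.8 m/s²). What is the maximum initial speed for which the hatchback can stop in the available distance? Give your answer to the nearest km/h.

a = μg = 0.46 × 9.8 = 4.508 m/s².
v²/(2a) = d ⇒ v = √(2 × 4.508 × 125) = √1127.00 = 33.5708 m/s.
33.5708 m/s × 3.6 = 120.855 km/h.

Maximum speed ≈ 121 km/h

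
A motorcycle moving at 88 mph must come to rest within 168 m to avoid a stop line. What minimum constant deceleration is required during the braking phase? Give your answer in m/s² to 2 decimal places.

Required deceleration ≈ 4.61 m/s²

88 mph × 0.44704 = 39.3395 m/s.
v² = 2a·d ⇒ a = v²/(2d) = 39.3395² / (2 × 168.000) = 1547.596 / 336.000 = 4.6059 m/s².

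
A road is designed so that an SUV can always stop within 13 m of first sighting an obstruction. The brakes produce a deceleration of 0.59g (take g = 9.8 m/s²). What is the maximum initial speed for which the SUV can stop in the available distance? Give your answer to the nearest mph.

a = 0.59 × 9.8 = 5.782 m/s².
v²/(2a) = d ⇒ v = √(2 × 5.782 × 13) = √150.33 = 12.2609 m/s.
12.2609 m/s ÷ 0.44704 = 27.427 mph.

Maximum speed ≈ 27 mph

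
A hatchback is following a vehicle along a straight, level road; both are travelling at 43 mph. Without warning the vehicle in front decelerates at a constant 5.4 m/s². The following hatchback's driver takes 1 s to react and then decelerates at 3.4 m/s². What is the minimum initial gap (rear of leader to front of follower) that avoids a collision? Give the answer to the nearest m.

43 mph × 0.44704 = 19.2227 m/s.
Leader travels v²/(2a_L) = 369.512 / 10.800 = 34.214 m before stopping.
Follower covers v·t_r = 19.2227 × 1 = 19.223 m while reacting, then v²/(2a_F) = 369.512 / 6.800 = 54.340 m while braking, for a total of 19.223 + 54.340 = 73.563 m.
Since a_F ≤ a_L and the follower starts braking later, the follower is never slower than the leader, so the closest approach is when both have stopped.
Minimum gap = 73.563 − 34.214 = 39.349 m.

Minimum gap ≈ 39 m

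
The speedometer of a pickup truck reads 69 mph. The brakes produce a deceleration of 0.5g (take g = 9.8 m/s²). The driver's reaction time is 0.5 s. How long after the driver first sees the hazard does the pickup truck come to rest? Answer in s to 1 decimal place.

69 mph × 0.44704 = 30.8458 m/s.
a = 0.5 × 9.8 = 4.900 m/s².
Braking time = v/a = 30.8458 / 4.900 = 6.295 s.
Total = 0.5 + 6.295 = 6.795 s.

Total time ≈ 6.8 s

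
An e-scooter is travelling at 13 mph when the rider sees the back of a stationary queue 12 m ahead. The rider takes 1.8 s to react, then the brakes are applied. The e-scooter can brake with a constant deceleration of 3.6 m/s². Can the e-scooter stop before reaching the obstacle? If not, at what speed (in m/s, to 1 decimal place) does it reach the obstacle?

No — it strikes the obstacle at 4.8 m/s

13 mph × 0.44704 = 5.8115 m/s.
Reaction distance = 5.8115 × 1.8 = 10.461 m.
Braking distance needed to stop: v²/(2a) = 33.774 / 7.200 = 4.691 m, so total needed = 10.461 + 4.691 = 15.152 m > 12 m — it cannot stop.
Distance remaining when braking begins: 12 − 10.461 = 1.539 m.
v² = v₀² − 2a·d = 33.774 − 2 × 3.600 × 1.539 = 22.693 m²/s².
v = √22.693 = 4.764 m/s.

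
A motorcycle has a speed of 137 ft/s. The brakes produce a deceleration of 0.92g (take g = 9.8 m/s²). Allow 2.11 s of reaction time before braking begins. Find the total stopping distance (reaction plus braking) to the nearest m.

137 ft/s × 0.3048 = 41.7576 m/s.
a = 0.92 × 9.8 = 9.016 m/s².
Reaction distance = v·t_r = 41.7576 × 2.11 = 88.109 m.
Braking distance = v²/(2a) = 41.7576² / (2 × 9.016) = 1743.697 / 18.032 = 96.700 m.
Total = 88.109 + 96.700 = 184.809 m.

Total stopping distance ≈ 185 m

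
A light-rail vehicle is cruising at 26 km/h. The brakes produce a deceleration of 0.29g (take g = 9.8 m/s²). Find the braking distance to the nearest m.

26 km/h ÷ 3.6 = 7.2222 m/s.
a = 0.29 × 9.8 = 2.842 m/s².
Braking distance = v²/(2a) = 7.2222² / (2 × 2.842) = 52.160 / 5.684 = 9.177 m.

Braking distance ≈ 9 m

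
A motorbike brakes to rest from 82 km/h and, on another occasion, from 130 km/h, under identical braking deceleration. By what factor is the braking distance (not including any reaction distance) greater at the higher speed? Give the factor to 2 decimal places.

Braking distance d = v²/(2a), so with a fixed, d ∝ v².
Factor = (130/82)² = 1.5854² = 2.5135.

Factor ≈ 2.51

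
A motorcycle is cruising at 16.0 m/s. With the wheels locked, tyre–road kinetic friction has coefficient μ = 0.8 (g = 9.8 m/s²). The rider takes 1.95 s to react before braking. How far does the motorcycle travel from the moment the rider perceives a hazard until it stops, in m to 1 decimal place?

Total stopping distance ≈ 47.5 m

a = μg = 0.8 × 9.8 = 7.840 m/s².
Reaction distance = v·t_r = 16.0000 × 1.95 = 31.200 m.
Braking distance = v²/(2a) = 16.0000² / (2 × 7.840) = 256.000 / 15.680 = 16.327 m.
Total = 31.200 + 16.327 = 47.527 m.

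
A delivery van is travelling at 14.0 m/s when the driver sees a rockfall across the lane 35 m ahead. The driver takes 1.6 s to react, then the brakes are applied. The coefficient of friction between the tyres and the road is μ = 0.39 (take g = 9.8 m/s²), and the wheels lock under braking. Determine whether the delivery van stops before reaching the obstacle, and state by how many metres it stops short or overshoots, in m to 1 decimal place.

a = μg = 0.39 × 9.8 = 3.822 m/s².
Reaction distance = 14.0000 × 1.6 = 22.400 m.
Braking distance = v²/(2a) = 196.000 / 7.644 = 25.641 m.
Total stopping distance = 22.400 + 25.641 = 48.041 m, vs 35 m available — it cannot stop in time and overshoots by 48.041 − 35 = 13.041 m.

No — it overshoots by 13.0 m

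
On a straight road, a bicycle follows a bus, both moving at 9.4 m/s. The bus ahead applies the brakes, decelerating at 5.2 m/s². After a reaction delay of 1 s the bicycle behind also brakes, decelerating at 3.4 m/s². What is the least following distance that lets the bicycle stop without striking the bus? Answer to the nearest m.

Minimum gap ≈ 14 m

Leader travels v²/(2a_L) = 88.360 / 10.400 = 8.496 m before stopping.
Follower covers v·t_r = 9.4000 × 1 = 9.400 m while reacting, then v²/(2a_F) = 88.360 / 6.800 = 12.994 m while braking, for a total of 9.400 + 12.994 = 22.394 m.
Since a_F ≤ a_L and the follower starts braking later, the follower is never slower than the leader, so the closest approach is when both have stopped.
Minimum gap = 22.394 − 8.496 = 13.898 m.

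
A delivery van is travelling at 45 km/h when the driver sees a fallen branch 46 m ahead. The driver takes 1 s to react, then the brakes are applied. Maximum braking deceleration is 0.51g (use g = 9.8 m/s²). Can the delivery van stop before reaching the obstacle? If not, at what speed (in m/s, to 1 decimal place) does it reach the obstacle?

45 km/h ÷ 3.6 = 12.5000 m/s.
a = 0.51 × 9.8 = 4.998 m/s².
Reaction distance = 12.5000 × 1 = 12.500 m.
Braking distance = v²/(2a) = 156.250 / 9.996 = 15.631 m.
Total stopping distance = 12.500 + 15.631 = 28.131 m, vs 46 m available — it stops with 46 − 28.131 = 17.869 m to spare.

Yes — it stops about 17.9 m short of the obstacle, so it never reaches it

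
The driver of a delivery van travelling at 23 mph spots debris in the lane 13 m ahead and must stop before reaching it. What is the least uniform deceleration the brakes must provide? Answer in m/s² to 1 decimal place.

Required deceleration ≈ 4.1 m/s²

23 mph × 0.44704 = 10.2819 m/s.
v² = 2a·d ⇒ a = v²/(2d) = 10.2819² / (2 × 13.000) = 105.717 / 26.000 = 4.0660 m/s².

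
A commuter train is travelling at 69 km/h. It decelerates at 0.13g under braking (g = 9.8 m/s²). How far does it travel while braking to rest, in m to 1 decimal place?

69 km/h ÷ 3.6 = 19.1667 m/s.
a = 0.13 × 9.8 = 1.274 m/s².
Braking distance = v²/(2a) = 19.1667² / (2 × 1.274) = 367.362 / 2.548 = 144.177 m.

Braking distance ≈ 144.2 m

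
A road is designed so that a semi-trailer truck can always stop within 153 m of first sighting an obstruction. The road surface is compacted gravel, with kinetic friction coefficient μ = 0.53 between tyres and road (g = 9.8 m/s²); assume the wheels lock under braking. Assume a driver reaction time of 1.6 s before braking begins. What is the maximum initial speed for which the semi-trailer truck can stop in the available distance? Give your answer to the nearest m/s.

Maximum speed ≈ 32 m/s

a = μg = 0.53 × 9.8 = 5.194 m/s².
Stopping distance: v·t_r + v²/(2a) = 153 with t_r = 1.6 s and a = 5.194 m/s².
So v² + 16.621 v − 1589.36 = 0.
Positive root: v = −a·t_r + √((a·t_r)² + 2a·d) = −8.310 + √(69.056 + 1589.36) = 32.4137 m/s.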